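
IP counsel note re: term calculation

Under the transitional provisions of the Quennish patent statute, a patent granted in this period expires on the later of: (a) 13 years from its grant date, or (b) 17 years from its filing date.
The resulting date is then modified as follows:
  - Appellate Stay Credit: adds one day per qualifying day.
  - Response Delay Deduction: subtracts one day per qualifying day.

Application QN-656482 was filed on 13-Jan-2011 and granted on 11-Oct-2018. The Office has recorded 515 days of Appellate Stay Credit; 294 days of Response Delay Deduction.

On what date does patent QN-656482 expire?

(a) grant + 13 years → 11 October 2031.
(b) filing + 17 years → 13 January 2028.
Later of the two: 11 October 2031.
Appellate Stay Credit: +515 days → 9 March 2033.
Response Delay Deduction: −294 days → 19 May 2032.

2032-05-19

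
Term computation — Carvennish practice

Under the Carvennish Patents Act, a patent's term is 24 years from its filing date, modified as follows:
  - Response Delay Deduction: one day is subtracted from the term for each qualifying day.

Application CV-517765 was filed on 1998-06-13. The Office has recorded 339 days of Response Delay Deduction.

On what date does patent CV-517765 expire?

Base term: filing date + 24 years → 13 June 2022.
Response Delay Deduction: −339 days → 9 July 2021.

July 9, 2021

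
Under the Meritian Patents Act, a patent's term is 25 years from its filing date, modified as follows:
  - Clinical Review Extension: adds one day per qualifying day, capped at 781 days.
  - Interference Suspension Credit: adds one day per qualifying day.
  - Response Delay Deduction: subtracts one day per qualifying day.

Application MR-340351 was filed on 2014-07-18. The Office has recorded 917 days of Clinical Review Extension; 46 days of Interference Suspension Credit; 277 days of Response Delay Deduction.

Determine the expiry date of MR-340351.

Base term: filing date + 25 years → 18 July 2039.
Clinical Review Extension: 917 days claimed exceeds the 781-day cap, so +781 days → 6 September 2041.
Interference Suspension Credit: +46 days → 22 October 2041.
Response Delay Deduction: −277 days → 18 January 2041.

January 18, 2041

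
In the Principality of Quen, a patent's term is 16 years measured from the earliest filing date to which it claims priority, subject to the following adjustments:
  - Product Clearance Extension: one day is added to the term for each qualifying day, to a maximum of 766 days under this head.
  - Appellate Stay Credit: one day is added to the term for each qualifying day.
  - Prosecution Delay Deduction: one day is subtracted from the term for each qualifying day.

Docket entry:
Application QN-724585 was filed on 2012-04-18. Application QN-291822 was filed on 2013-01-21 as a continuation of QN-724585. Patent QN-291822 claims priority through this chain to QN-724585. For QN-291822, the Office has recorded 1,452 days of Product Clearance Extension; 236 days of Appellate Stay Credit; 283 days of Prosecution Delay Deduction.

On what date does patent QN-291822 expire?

Earliest priority filing: 18 April 2012.
Base term: 18 April 2012 + 16 years → 18 April 2028.
Product Clearance Extension: 1452 days claimed exceeds the 766-day cap, so +766 days → 24 May 2030.
Appellate Stay Credit: +236 days → 15 January 2031.
Prosecution Delay Deduction: −283 days → 7 April 2030.

April 7, 2030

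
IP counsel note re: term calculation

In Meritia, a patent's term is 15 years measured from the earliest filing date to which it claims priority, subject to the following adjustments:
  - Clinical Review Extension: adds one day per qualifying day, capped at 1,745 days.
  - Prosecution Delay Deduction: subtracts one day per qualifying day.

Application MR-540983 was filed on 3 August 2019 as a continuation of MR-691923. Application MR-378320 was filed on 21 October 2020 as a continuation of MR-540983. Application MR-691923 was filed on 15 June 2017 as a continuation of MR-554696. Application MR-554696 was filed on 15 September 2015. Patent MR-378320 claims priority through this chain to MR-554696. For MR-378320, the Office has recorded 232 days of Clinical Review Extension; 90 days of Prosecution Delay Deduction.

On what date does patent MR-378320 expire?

2031-02-04

Earliest priority filing: 15 September 2015.
Base term: 15 September 2015 + 15 years → 15 September 2030.
Clinical Review Extension: 232 days (within the 1745-day cap) → +232 days → 5 May 2031.
Prosecution Delay Deduction: −90 days → 4 February 2031.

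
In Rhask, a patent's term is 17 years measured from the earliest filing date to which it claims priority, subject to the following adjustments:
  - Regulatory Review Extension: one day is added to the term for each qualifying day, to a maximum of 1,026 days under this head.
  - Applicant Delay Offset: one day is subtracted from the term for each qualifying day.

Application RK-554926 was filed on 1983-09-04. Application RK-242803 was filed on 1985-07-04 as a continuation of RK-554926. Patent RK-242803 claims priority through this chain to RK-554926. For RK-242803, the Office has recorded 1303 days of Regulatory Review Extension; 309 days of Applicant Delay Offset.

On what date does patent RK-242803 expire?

Earliest priority filing: 4 September 1983.
Base term: 4 September 1983 + 17 years → 4 September 2000.
Regulatory Review Extension: 1303 days claimed exceeds the 1026-day cap, so +1026 days → 27 June 2003.
Applicant Delay Offset: −309 days → 22 August 2002.

2002-08-22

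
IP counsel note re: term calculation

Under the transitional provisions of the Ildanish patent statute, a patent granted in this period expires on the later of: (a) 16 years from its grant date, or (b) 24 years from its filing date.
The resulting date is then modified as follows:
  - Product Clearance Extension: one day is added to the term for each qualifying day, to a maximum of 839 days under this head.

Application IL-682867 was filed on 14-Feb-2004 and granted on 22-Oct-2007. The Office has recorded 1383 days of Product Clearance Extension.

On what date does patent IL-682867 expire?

(a) grant + 16 years → 22 October 2023.
(b) filing + 24 years → 14 February 2028.
Later of the two: 14 February 2028.
Product Clearance Extension: 1383 days claimed exceeds the 839-day cap, so +839 days → 2 June 2030.

June 2, 2030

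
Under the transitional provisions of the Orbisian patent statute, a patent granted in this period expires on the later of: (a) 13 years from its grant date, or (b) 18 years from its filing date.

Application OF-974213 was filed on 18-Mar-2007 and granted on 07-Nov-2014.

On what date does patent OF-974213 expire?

(a) grant + 13 years → 7 November 2027.
(b) filing + 18 years → 18 March 2025.
Later of the two: 7 November 2027.

2027-11-07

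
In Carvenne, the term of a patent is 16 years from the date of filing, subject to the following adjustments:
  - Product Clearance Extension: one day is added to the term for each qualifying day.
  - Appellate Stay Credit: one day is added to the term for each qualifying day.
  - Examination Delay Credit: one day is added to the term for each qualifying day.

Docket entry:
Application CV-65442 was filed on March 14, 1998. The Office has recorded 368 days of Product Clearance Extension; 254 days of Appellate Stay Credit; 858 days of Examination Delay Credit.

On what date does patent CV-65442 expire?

April 2, 2018

Base term: filing date + 16 years → 14 March 2014.
Product Clearance Extension: +368 days → 17 March 2015.
Appellate Stay Credit: +254 days → 26 November 2015.
Examination Delay Credit: +858 days → 2 April 2018.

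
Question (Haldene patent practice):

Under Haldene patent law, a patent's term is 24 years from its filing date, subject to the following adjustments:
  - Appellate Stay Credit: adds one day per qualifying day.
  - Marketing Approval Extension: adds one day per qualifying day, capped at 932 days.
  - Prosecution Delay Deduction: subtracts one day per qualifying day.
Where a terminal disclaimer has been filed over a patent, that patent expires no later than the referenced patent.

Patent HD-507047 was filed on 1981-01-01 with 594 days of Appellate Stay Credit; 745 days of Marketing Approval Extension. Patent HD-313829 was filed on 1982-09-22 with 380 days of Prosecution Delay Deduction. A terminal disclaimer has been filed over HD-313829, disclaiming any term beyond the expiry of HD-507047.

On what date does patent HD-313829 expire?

Natural term of HD-313829:
  Base: filing + 24 years → 22 September 2006.
  Prosecution Delay Deduction: −380 days → 7 September 2005.
Expiry of referenced patent HD-507047:
  Base: filing + 24 years → 1 January 2005.
  Appellate Stay Credit: +594 days → 18 August 2006.
  Marketing Approval Extension: 745 days (within the 932-day cap) → +745 days → 1 September 2008.
Terminal disclaimer: HD-313829 expires on the earlier of 7 September 2005 and 1 September 2008.

September 7, 2005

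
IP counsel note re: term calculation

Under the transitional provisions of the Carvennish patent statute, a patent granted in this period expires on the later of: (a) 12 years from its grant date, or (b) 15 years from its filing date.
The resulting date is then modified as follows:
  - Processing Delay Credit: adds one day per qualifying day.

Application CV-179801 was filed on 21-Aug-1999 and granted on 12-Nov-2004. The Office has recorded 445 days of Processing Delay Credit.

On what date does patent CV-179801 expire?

(a) grant + 12 years → 12 November 2016.
(b) filing + 15 years → 21 August 2014.
Later of the two: 12 November 2016.
Processing Delay Credit: +445 days → 31 January 2018.

January 31, 2018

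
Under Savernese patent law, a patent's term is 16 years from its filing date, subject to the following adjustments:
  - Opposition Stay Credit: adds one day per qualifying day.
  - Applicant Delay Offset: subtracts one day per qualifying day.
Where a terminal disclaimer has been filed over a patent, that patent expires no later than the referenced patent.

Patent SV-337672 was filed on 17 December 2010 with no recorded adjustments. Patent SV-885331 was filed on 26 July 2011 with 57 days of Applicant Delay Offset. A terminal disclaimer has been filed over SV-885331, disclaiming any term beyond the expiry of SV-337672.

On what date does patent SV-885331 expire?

Natural term of SV-885331:
  Base: filing + 16 years → 26 July 2027.
  Applicant Delay Offset: −57 days → 30 May 2027.
Expiry of referenced patent SV-337672:
  Base: filing + 16 years → 17 December 2026.
Terminal disclaimer: SV-885331 expires on the earlier of 30 May 2027 and 17 December 2026.

December 17, 2026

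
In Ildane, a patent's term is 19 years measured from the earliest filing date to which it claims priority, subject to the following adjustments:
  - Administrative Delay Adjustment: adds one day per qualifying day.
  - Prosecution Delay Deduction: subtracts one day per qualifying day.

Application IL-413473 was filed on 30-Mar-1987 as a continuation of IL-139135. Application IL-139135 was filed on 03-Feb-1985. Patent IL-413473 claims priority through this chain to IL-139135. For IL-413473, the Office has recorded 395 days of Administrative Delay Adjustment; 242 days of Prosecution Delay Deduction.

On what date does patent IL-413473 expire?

July 5, 2004

Earliest priority filing: 3 February 1985.
Base term: 3 February 1985 + 19 years → 3 February 2004.
Administrative Delay Adjustment: +395 days → 4 March 2005.
Prosecution Delay Deduction: −242 days → 5 July 2004.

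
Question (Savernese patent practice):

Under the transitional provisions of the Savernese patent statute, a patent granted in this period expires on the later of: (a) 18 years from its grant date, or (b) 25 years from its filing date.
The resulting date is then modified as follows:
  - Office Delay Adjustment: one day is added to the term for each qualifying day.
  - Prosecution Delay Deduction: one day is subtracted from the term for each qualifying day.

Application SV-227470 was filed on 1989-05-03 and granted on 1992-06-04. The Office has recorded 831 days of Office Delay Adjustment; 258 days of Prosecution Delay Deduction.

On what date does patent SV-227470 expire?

(a) grant + 18 years → 4 June 2010.
(b) filing + 25 years → 3 May 2014.
Later of the two: 3 May 2014.
Office Delay Adjustment: +831 days → 11 August 2016.
Prosecution Delay Deduction: −258 days → 27 November 2015.

2015-11-27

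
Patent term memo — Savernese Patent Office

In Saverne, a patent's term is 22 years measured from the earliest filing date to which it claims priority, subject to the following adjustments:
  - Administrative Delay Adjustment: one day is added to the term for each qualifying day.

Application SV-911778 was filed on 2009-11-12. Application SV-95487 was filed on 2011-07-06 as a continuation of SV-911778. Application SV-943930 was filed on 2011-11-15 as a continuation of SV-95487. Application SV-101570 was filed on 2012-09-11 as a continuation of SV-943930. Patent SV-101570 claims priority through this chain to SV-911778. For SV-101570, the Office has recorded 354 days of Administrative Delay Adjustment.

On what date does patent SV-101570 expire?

Earliest priority filing: 12 November 2009.
Base term: 12 November 2009 + 22 years → 12 November 2031.
Administrative Delay Adjustment: +354 days → 31 October 2032.

October 31, 2032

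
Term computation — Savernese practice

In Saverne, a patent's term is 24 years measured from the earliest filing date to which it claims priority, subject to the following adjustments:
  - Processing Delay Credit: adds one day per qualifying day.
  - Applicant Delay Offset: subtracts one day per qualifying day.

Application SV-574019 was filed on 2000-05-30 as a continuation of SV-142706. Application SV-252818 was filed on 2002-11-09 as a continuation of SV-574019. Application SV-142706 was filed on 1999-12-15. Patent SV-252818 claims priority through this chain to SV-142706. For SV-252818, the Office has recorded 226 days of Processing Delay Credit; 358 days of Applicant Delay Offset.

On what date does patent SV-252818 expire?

2023-08-05

Earliest priority filing: 15 December 1999.
Base term: 15 December 1999 + 24 years → 15 December 2023.
Processing Delay Credit: +226 days → 28 July 2024.
Applicant Delay Offset: −358 days → 5 August 2023.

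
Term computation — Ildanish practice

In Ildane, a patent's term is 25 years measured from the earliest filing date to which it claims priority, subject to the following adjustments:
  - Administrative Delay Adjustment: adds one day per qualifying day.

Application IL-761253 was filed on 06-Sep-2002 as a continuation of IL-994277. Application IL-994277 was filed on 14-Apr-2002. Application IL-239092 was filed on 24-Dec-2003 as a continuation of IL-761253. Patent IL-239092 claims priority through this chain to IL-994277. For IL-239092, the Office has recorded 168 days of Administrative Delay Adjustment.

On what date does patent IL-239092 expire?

2027-09-29

Earliest priority filing: 14 April 2002.
Base term: 14 April 2002 + 25 years → 14 April 2027.
Administrative Delay Adjustment: +168 days → 29 September 2027.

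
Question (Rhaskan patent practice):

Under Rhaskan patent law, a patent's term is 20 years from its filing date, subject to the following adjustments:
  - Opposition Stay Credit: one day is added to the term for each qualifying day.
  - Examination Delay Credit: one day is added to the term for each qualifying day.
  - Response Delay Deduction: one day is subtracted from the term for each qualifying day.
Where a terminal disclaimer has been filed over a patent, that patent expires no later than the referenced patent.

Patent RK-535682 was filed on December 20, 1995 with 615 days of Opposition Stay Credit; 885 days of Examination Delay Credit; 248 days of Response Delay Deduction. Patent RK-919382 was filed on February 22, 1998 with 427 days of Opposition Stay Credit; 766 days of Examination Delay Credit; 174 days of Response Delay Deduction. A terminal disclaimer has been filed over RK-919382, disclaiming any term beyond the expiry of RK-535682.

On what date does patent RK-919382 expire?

Natural term of RK-919382:
  Base: filing + 20 years → 22 February 2018.
  Opposition Stay Credit: +427 days → 25 April 2019.
  Examination Delay Credit: +766 days → 30 May 2021.
  Response Delay Deduction: −174 days → 7 December 2020.
Expiry of referenced patent RK-535682:
  Base: filing + 20 years → 20 December 2015.
  Opposition Stay Credit: +615 days → 26 August 2017.
  Examination Delay Credit: +885 days → 28 January 2020.
  Response Delay Deduction: −248 days → 25 May 2019.
Terminal disclaimer: RK-919382 expires on the earlier of 7 December 2020 and 25 May 2019.

2019-05-25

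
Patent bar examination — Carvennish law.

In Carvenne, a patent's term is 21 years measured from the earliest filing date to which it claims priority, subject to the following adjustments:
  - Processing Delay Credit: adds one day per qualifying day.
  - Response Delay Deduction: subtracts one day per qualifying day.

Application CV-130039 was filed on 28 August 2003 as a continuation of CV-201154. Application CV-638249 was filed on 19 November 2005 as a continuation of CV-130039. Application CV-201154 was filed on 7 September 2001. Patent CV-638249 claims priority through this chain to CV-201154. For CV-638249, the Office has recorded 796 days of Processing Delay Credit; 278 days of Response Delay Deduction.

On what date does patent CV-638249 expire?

Earliest priority filing: 7 September 2001.
Base term: 7 September 2001 + 21 years → 7 September 2022.
Processing Delay Credit: +796 days → 11 November 2024.
Response Delay Deduction: −278 days → 7 February 2024.

February 7, 2024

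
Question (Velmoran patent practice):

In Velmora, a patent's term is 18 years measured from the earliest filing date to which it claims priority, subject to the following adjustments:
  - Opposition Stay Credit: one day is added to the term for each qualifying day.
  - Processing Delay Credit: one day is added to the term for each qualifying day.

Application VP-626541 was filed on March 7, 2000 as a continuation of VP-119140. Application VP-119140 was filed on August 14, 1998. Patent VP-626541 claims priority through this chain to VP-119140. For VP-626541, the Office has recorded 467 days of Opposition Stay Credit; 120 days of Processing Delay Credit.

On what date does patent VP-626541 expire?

March 24, 2018

Earliest priority filing: 14 August 1998.
Base term: 14 August 1998 + 18 years → 14 August 2016.
Opposition Stay Credit: +467 days → 24 November 2017.
Processing Delay Credit: +120 days → 24 March 2018.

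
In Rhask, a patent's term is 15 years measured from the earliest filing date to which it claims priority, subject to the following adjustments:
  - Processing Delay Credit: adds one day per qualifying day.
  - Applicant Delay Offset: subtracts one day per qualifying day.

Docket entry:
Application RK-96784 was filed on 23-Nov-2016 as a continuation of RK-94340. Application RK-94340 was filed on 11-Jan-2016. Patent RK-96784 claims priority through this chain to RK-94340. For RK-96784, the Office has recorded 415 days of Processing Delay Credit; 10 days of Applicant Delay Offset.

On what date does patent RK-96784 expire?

Earliest priority filing: 11 January 2016.
Base term: 11 January 2016 + 15 years → 11 January 2031.
Processing Delay Credit: +415 days → 1 March 2032.
Applicant Delay Offset: −10 days → 20 February 2032.

2032-02-20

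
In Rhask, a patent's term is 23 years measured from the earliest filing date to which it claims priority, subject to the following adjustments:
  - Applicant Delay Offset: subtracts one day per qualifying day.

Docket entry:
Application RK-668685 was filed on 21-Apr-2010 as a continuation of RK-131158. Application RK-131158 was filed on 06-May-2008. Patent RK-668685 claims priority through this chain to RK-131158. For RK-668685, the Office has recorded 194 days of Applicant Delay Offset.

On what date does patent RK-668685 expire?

Earliest priority filing: 6 May 2008.
Base term: 6 May 2008 + 23 years → 6 May 2031.
Applicant Delay Offset: −194 days → 24 October 2030.

2030-10-24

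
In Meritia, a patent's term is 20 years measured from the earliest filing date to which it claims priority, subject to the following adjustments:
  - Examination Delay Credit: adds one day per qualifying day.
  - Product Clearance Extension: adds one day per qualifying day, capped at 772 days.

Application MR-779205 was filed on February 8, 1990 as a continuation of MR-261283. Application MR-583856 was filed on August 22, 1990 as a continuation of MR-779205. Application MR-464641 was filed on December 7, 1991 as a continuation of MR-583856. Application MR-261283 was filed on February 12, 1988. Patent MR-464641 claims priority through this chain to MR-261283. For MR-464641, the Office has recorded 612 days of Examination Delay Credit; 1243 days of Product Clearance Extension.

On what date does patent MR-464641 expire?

Earliest priority filing: 12 February 1988.
Base term: 12 February 1988 + 20 years → 12 February 2008.
Examination Delay Credit: +612 days → 16 October 2009.
Product Clearance Extension: 1243 days claimed exceeds the 772-day cap, so +772 days → 27 November 2011.

2011-11-27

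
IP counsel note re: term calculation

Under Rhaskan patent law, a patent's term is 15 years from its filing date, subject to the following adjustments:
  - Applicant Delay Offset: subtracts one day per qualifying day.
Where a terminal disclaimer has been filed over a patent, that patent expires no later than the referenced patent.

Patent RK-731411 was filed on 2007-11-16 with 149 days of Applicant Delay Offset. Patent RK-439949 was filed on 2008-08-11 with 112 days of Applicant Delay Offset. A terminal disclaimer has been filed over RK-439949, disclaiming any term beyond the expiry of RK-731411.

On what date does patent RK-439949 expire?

Natural term of RK-439949:
  Base: filing + 15 years → 11 August 2023.
  Applicant Delay Offset: −112 days → 21 April 2023.
Expiry of referenced patent RK-731411:
  Base: filing + 15 years → 16 November 2022.
  Applicant Delay Offset: −149 days → 20 June 2022.
Terminal disclaimer: RK-439949 expires on the earlier of 21 April 2023 and 20 June 2022.

2022-06-20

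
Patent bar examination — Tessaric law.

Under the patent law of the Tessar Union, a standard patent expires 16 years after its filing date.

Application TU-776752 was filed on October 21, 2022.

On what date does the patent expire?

October 21, 2038

Filing date + 16 years → 21 October 2038.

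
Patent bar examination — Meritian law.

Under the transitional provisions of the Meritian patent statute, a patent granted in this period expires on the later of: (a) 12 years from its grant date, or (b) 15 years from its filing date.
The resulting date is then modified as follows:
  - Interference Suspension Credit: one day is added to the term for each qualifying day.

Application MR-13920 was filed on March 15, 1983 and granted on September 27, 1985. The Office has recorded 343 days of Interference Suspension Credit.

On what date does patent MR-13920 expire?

(a) grant + 12 years → 27 September 1997.
(b) filing + 15 years → 15 March 1998.
Later of the two: 15 March 1998.
Interference Suspension Credit: +343 days → 21 February 1999.

1999-02-21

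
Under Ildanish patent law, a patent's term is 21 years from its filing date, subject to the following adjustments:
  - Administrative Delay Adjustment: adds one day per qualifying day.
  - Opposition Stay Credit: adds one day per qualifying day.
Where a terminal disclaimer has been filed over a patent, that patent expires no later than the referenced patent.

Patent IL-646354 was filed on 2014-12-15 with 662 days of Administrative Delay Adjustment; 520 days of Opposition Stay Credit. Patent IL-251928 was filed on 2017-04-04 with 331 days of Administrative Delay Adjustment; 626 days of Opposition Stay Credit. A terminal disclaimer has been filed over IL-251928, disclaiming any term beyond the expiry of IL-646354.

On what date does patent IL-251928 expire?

March 11, 2039

Natural term of IL-251928:
  Base: filing + 21 years → 4 April 2038.
  Administrative Delay Adjustment: +331 days → 1 March 2039.
  Opposition Stay Credit: +626 days → 16 November 2040.
Expiry of referenced patent IL-646354:
  Base: filing + 21 years → 15 December 2035.
  Administrative Delay Adjustment: +662 days → 7 October 2037.
  Opposition Stay Credit: +520 days → 11 March 2039.
Terminal disclaimer: IL-251928 expires on the earlier of 16 November 2040 and 11 March 2039.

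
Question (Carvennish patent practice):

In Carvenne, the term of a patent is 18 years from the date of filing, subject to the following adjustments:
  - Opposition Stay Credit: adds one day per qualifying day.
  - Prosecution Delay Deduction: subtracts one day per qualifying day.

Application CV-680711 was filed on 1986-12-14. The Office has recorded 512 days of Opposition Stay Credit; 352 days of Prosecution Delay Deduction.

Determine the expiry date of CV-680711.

May 23, 2005

Base term: filing date + 18 years → 14 December 2004.
Opposition Stay Credit: +512 days → 10 May 2006.
Prosecution Delay Deduction: −352 days → 23 May 2005.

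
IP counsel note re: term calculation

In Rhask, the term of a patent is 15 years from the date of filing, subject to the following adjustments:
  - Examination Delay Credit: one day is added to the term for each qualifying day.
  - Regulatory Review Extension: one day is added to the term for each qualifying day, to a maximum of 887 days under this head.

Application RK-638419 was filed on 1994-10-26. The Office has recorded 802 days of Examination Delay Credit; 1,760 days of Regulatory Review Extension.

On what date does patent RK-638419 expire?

Base term: filing date + 15 years → 26 October 2009.
Examination Delay Credit: +802 days → 6 January 2012.
Regulatory Review Extension: 1760 days claimed exceeds the 887-day cap, so +887 days → 11 June 2014.

June 11, 2014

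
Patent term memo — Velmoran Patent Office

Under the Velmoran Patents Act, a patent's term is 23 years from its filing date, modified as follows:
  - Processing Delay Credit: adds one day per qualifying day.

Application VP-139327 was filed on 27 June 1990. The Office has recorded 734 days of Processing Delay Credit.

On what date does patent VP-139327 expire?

July 1, 2015

Base term: filing date + 23 years → 27 June 2013.
Processing Delay Credit: +734 days → 1 July 2015.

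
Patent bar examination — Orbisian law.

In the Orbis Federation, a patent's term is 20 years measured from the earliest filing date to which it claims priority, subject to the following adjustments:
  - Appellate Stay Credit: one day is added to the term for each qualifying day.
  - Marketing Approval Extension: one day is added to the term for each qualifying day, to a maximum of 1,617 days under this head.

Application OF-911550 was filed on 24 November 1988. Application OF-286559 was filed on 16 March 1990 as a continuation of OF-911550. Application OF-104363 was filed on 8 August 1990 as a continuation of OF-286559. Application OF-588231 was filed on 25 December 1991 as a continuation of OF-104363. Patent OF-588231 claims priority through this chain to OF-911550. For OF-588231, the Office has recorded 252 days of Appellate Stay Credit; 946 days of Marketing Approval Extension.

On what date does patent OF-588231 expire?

Earliest priority filing: 24 November 1988.
Base term: 24 November 1988 + 20 years → 24 November 2008.
Appellate Stay Credit: +252 days → 3 August 2009.
Marketing Approval Extension: 946 days (within the 1617-day cap) → +946 days → 6 March 2012.

March 6, 2012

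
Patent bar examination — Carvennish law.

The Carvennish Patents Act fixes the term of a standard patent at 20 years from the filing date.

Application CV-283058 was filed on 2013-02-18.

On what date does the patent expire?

2033-02-18

Filing date + 20 years → 18 February 2033.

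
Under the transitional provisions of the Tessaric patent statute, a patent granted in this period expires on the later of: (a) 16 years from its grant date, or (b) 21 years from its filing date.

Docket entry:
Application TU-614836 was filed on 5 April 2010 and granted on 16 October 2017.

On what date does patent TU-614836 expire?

(a) grant + 16 years → 16 October 2033.
(b) filing + 21 years → 5 April 2031.
Later of the two: 16 October 2033.

October 16, 2033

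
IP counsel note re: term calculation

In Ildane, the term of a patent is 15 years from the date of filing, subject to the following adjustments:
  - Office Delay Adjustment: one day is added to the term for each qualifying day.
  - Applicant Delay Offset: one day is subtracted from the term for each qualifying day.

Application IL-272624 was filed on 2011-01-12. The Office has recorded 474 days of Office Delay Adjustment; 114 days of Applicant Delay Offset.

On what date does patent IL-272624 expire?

January 7, 2027

Base term: filing date + 15 years → 12 January 2026.
Office Delay Adjustment: +474 days → 1 May 2027.
Applicant Delay Offset: −114 days → 7 January 2027.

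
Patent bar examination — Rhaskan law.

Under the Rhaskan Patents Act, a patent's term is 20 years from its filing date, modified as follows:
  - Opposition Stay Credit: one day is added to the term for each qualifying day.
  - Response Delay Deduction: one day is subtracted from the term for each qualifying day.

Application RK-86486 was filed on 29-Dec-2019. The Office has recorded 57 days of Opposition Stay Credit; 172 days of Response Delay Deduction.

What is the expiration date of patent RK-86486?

September 5, 2039

Base term: filing date + 20 years → 29 December 2039.
Opposition Stay Credit: +57 days → 24 February 2040.
Response Delay Deduction: −172 days → 5 September 2039.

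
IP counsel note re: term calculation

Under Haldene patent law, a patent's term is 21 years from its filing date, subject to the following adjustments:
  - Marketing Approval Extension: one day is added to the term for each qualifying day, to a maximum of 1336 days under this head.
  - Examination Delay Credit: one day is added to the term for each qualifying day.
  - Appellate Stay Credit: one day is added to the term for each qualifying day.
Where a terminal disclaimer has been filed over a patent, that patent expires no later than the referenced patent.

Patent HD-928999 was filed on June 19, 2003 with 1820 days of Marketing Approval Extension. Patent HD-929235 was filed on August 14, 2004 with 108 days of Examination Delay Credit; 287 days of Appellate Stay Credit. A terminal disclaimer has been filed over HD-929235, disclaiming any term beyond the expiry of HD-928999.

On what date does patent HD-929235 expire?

Natural term of HD-929235:
  Base: filing + 21 years → 14 August 2025.
  Examination Delay Credit: +108 days → 30 November 2025.
  Appellate Stay Credit: +287 days → 13 September 2026.
Expiry of referenced patent HD-928999:
  Base: filing + 21 years → 19 June 2024.
  Marketing Approval Extension: 1820 days claimed exceeds the 1336-day cap, so +1336 days → 15 February 2028.
Terminal disclaimer: HD-929235 expires on the earlier of 13 September 2026 and 15 February 2028.

September 13, 2026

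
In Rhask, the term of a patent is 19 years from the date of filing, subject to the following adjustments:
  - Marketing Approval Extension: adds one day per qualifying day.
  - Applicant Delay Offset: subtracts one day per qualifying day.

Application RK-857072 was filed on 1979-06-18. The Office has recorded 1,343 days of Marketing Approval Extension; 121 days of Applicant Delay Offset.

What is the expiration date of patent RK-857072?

Base term: filing date + 19 years → 18 June 1998.
Marketing Approval Extension: +1343 days → 20 February 2002.
Applicant Delay Offset: −121 days → 22 October 2001.

2001-10-22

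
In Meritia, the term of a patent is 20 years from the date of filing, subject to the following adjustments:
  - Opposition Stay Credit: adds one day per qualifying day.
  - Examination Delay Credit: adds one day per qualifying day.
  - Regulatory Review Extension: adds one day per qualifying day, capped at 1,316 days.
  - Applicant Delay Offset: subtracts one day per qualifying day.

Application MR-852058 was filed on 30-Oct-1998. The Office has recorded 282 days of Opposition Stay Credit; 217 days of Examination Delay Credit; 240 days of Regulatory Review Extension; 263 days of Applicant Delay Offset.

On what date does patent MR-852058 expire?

February 18, 2020

Base term: filing date + 20 years → 30 October 2018.
Opposition Stay Credit: +282 days → 8 August 2019.
Examination Delay Credit: +217 days → 12 March 2020.
Regulatory Review Extension: 240 days (within the 1316-day cap) → +240 days → 7 November 2020.
Applicant Delay Offset: −263 days → 18 February 2020.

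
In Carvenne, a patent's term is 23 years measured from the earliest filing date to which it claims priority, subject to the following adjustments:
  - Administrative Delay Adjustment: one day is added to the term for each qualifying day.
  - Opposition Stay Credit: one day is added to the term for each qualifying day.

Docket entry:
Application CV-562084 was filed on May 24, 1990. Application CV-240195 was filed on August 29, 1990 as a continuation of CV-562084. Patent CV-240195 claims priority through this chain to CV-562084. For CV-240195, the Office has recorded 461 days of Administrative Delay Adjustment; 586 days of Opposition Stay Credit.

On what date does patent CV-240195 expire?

Earliest priority filing: 24 May 1990.
Base term: 24 May 1990 + 23 years → 24 May 2013.
Administrative Delay Adjustment: +461 days → 28 August 2014.
Opposition Stay Credit: +586 days → 5 April 2016.

2016-04-05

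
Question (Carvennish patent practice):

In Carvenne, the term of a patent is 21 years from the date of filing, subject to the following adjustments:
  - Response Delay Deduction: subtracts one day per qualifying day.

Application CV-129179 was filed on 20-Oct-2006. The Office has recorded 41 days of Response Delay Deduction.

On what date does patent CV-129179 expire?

2027-09-09

Base term: filing date + 21 years → 20 October 2027.
Response Delay Deduction: −41 days → 9 September 2027.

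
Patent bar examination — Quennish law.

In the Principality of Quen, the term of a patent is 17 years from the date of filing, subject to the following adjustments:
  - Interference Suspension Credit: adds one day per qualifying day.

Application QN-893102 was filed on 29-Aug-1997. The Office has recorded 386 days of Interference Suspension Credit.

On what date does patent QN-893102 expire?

September 19, 2015

Base term: filing date + 17 years → 29 August 2014.
Interference Suspension Credit: +386 days → 19 September 2015.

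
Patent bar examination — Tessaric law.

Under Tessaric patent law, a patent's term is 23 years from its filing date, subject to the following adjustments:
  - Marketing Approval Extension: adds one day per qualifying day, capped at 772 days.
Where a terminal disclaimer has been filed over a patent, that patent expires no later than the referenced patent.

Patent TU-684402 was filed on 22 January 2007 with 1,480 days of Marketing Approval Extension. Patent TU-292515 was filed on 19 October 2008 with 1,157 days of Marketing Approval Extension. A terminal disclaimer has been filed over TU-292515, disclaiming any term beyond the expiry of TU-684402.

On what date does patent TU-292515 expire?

Natural term of TU-292515:
  Base: filing + 23 years → 19 October 2031.
  Marketing Approval Extension: 1157 days claimed exceeds the 772-day cap, so +772 days → 29 November 2033.
Expiry of referenced patent TU-684402:
  Base: filing + 23 years → 22 January 2030.
  Marketing Approval Extension: 1480 days claimed exceeds the 772-day cap, so +772 days → 4 March 2032.
Terminal disclaimer: TU-292515 expires on the earlier of 29 November 2033 and 4 March 2032.

March 4, 2032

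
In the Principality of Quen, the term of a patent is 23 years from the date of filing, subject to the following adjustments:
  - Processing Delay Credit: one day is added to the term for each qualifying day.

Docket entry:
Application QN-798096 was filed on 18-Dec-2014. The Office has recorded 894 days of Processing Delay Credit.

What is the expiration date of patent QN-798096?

Base term: filing date + 23 years → 18 December 2037.
Processing Delay Credit: +894 days → 30 May 2040.

2040-05-30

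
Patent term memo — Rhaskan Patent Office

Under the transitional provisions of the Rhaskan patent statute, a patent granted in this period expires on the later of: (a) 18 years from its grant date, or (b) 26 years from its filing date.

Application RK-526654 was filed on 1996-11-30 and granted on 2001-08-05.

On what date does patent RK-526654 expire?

(a) grant + 18 years → 5 August 2019.
(b) filing + 26 years → 30 November 2022.
Later of the two: 30 November 2022.

November 30, 2022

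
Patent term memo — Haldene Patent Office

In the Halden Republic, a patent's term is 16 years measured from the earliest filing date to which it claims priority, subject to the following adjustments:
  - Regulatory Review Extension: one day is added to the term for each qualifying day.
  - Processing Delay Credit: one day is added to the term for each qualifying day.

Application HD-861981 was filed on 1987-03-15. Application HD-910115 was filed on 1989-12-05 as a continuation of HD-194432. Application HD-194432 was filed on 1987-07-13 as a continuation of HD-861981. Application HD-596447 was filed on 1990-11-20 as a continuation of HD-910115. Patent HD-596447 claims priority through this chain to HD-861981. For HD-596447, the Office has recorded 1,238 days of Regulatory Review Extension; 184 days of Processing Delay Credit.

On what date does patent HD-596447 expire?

2007-02-04

Earliest priority filing: 15 March 1987.
Base term: 15 March 1987 + 16 years → 15 March 2003.
Regulatory Review Extension: +1238 days → 4 August 2006.
Processing Delay Credit: +184 days → 4 February 2007.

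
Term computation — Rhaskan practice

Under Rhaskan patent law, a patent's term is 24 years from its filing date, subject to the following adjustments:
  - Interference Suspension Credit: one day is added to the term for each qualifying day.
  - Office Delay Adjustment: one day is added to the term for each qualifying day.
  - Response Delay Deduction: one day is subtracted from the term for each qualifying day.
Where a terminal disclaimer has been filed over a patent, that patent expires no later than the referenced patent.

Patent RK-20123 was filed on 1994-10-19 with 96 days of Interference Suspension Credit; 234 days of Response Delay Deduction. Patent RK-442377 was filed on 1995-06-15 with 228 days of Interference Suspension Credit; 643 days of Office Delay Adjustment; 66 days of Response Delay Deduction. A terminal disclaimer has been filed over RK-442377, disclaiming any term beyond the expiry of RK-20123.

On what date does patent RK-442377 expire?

2018-06-03

Natural term of RK-442377:
  Base: filing + 24 years → 15 June 2019.
  Interference Suspension Credit: +228 days → 29 January 2020.
  Office Delay Adjustment: +643 days → 2 November 2021.
  Response Delay Deduction: −66 days → 28 August 2021.
Expiry of referenced patent RK-20123:
  Base: filing + 24 years → 19 October 2018.
  Interference Suspension Credit: +96 days → 23 January 2019.
  Response Delay Deduction: −234 days → 3 June 2018.
Terminal disclaimer: RK-442377 expires on the earlier of 28 August 2021 and 3 June 2018.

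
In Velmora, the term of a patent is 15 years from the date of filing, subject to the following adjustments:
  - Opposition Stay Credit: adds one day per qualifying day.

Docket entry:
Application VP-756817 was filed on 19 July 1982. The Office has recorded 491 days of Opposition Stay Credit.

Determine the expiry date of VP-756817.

November 22, 1998

Base term: filing date + 15 years → 19 July 1997.
Opposition Stay Credit: +491 days → 22 November 1998.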